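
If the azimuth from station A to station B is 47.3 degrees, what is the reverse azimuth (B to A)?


back azimuth = (47.3 + 180) mod 360 = 227.3 degrees

227.3 degrees


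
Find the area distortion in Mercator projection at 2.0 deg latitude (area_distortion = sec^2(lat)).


area_distortion = 1/cos^2(2.0) = 1.001

1.001


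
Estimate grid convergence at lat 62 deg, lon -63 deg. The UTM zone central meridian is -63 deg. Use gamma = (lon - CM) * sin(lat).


gamma = (-63 - -63) * sin(62) = 0 * 0.882948 = 0.0 degrees

0.0 degrees


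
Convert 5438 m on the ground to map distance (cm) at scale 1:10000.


map_cm = 5438 * 100 / 10000 = 54.38 cm

54.38 cm


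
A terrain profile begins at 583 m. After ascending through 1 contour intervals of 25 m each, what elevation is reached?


elevation = 583 + 1 * 25 = 608 m

608 m


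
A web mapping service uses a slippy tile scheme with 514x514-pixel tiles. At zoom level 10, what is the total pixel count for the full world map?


tiles per axis = 2^10 = 1024
total tiles = 1024^2 = 1048576
pixels per axis = 1024 * 514 = 526336
total pixels = 526336^2 = 277029584896

277029584896 pixels


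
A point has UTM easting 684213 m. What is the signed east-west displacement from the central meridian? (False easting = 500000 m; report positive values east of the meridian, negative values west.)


displacement = 684213 - 500000 = 184213 m

184213 m


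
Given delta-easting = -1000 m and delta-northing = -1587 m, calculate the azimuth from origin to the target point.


az = atan2(-1000, -1587) = -147.8 deg
adjusted to 0-360: 212.2 degrees

212.2 degrees


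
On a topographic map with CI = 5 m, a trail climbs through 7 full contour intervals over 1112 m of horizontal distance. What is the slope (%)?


elevation change = 7 * 5 = 35 m
slope = 35 / 1112 * 100 = 3.1%

3.1%


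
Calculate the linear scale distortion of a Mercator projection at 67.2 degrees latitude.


SF = 1 / cos(67.2) = 1 / 0.387516 = 2.581

2.581


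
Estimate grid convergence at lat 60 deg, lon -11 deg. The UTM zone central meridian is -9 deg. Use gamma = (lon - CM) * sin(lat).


gamma = (-11 - -9) * sin(60) = -2 * 0.866025 = -1.732 degrees

-1.732 degrees


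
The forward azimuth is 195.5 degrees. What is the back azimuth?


back azimuth = (195.5 + 180) mod 360 = 15.5 degrees

15.5 degrees


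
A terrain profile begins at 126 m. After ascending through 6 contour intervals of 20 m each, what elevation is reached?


elevation = 126 + 6 * 20 = 246 m

246 m


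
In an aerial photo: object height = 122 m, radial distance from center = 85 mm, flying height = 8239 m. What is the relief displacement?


d = h * r / H = 122 * 85 / 8239 = 1.26 mm

1.26 mm


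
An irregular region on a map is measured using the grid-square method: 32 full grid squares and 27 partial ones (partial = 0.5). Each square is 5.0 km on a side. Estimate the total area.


effective squares = 32 + 27 * 0.5 = 45.5
area = 45.5 * 25.0 = 1137.5 km^2

1137.5 km^2


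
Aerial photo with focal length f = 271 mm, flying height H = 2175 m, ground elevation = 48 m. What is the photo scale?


scale = f / (H - h) = 271 mm / 2127 m = 271 / 2127000 = 1:7849

1:7849


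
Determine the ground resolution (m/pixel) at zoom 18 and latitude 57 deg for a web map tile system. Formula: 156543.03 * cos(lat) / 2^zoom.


res = 156543.03 * cos(57) / 2^18 = 156543.03 * 0.54463904 / 262144 = 0.33 m/pixel

0.33 m/pixel


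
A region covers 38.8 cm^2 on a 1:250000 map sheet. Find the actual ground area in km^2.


ground_area = 38.8 * (250000/100)^2 = 242500000.0 m^2 = 242.5 km^2

242.5 km^2


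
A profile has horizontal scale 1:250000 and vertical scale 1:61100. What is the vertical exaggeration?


VE = horizontal_scale / vertical_scale = 250000 / 61100 ≈ 4.1

4.1x


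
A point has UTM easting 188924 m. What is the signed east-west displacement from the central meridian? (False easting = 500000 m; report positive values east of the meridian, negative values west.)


displacement = 188924 - 500000 = -311076 m

-311076 m


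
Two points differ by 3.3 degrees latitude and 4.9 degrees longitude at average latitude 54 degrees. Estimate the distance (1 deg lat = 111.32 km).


dlat_km = 3.3 * 111.32 = 367.356
dlon_km = 4.9 * 111.32 * cos(54) ≈ 320.618
dist = sqrt(367.356^2 + 320.618^2) ≈ 487.6 km

487.6 km


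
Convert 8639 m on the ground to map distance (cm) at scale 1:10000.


map_cm = 8639 * 100 / 10000 = 86.39 cm

86.39 cm


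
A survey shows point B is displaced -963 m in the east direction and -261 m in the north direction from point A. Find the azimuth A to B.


az = atan2(-963, -261) = -105.2 deg
adjusted to 0-360: 254.8 degrees

254.8 degrees


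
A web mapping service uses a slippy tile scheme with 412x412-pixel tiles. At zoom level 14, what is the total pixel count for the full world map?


tiles per axis = 2^14 = 16384
total tiles = 16384^2 = 268435456
pixels per axis = 16384 * 412 = 6750208
total pixels = 6750208^2 = 45565308043264

45565308043264 pixels


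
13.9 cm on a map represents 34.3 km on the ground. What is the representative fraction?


ground = 34.3 km = 3430000 cm; RF denominator = ground / map = 3430000 / 13.9 ≈ 246763; RF = 1:246763

1:246763


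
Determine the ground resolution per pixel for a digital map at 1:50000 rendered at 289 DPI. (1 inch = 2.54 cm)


pixel_cm = 2.54 / 289 ≈ 0.008789 cm
ground = pixel_cm * 50000 / 100 = 2.54 * 50000 / (289 * 100) = 127000 / 28900 ≈ 4.39 m

4.39 m


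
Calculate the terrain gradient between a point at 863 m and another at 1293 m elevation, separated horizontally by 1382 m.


gradient = (1293 - 863) / 1382 = 430 / 1382 = 0.3111

0.3111


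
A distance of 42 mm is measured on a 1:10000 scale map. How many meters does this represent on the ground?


ground = 42 mm * 10000 / 1000 = 420.0 m

420.0 m


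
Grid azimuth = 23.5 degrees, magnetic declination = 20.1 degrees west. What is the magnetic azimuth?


magnetic azimuth = grid azimuth - declination (east +ve)
mag_az = 23.5 - -20.1 = 43.6 degrees

43.6 degrees


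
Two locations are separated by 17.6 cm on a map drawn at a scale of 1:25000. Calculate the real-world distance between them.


ground = 17.6 cm * 25000 / 100 = 4400.0 m = 4.4 km

4.4 km


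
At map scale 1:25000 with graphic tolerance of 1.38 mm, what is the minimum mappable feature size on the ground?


ground = 1.38 mm * 25000 / 1000 = 34.5 m

34.5 m


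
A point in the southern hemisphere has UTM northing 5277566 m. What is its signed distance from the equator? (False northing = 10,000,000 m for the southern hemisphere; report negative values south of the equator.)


For southern: actual = 5277566 - 10000000 = -4722434 m

-4722434 m


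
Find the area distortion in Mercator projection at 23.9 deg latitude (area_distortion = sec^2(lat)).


area_distortion = 1/cos^2(23.9) = 1.196

1.196


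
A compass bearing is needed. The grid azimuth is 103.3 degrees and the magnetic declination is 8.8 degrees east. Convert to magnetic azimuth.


magnetic azimuth = grid azimuth - declination (east +ve)
mag_az = 103.3 - 8.8 = 94.5 degrees

94.5 degrees


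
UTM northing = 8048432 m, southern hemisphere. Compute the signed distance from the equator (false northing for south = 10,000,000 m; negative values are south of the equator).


For southern: actual = 8048432 - 10000000 = -1951568 m

-1951568 m


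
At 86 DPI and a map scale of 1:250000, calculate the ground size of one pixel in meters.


pixel_cm = 2.54 / 86 ≈ 0.029535 cm
ground = pixel_cm * 250000 / 100 = 2.54 * 250000 / (86 * 100) = 635000 / 8600 ≈ 73.84 m

73.84 m


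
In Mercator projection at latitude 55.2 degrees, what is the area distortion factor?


area_distortion = 1/cos^2(55.2) = 3.07

3.07


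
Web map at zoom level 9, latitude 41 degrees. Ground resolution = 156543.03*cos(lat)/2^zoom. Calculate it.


res = 156543.03 * cos(41) / 2^9 = 156543.03 * 0.75470958 / 512 = 230.75 m/pixel

230.75 m/pixel


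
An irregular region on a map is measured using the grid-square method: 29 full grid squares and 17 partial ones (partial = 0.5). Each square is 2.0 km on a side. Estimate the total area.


effective squares = 29 + 17 * 0.5 = 37.5
area = 37.5 * 4.0 = 150.0 km^2

150.0 km^2


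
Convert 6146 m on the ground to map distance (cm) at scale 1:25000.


map_cm = 6146 * 100 / 25000 = 24.584 cm ≈ 24.58 cm

24.58 cm


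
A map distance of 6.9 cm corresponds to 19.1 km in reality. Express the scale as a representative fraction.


ground = 19.1 km = 1910000 cm; RF denominator = ground / map = 1910000 / 6.9 ≈ 276812; RF = 1:276812

1:276812


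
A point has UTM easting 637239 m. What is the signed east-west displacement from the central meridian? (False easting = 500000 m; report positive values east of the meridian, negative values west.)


displacement = 637239 - 500000 = 137239 m

137239 m


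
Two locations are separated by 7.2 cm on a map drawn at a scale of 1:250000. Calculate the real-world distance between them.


ground = 7.2 cm * 250000 / 100 = 18000.0 m = 18.0 km

18.0 km


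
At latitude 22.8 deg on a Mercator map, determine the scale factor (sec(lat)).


SF = 1 / cos(22.8) = 1 / 0.921863 = 1.085

1.085


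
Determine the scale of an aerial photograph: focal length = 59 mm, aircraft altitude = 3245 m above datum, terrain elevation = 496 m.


scale = f / (H - h) = 59 mm / 2749 m = 59 / 2749000 = 1:46593

1:46593


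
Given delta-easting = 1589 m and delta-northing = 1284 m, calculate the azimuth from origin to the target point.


az = atan2(1589, 1284) = 51.1 deg
adjusted to 0-360: 51.1 degrees

51.1 degrees


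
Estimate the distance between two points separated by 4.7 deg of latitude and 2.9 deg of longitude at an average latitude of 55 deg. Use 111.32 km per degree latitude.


dlat_km = 4.7 * 111.32 = 523.204
dlon_km = 2.9 * 111.32 * cos(55) ≈ 185.167
dist = sqrt(523.204^2 + 185.167^2) ≈ 555.0 km

555.0 km


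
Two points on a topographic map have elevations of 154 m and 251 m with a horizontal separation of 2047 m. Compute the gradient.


gradient = (251 - 154) / 2047 = 97 / 2047 = 0.0474

0.0474


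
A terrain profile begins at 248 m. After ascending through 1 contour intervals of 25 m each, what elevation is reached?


elevation = 248 + 1 * 25 = 273 m

273 m


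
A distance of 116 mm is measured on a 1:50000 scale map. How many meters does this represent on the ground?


ground = 116 mm * 50000 / 1000 = 5800.0 m

5800.0 m


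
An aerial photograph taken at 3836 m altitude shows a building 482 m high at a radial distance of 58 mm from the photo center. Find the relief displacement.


d = h * r / H = 482 * 58 / 3836 = 7.29 mm

7.29 mm


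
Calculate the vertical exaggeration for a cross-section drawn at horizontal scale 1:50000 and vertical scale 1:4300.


VE = horizontal_scale / vertical_scale = 50000 / 4300 ≈ 11.6

11.6x


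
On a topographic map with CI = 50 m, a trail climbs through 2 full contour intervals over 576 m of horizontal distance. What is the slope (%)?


elevation change = 2 * 50 = 100 m
slope = 100 / 576 * 100 = 17.4%

17.4%


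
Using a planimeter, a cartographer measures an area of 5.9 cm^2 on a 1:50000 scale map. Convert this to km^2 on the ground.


ground_area = 5.9 * (50000/100)^2 = 1475000.0 m^2 = 1.475 km^2

1.475 km^2


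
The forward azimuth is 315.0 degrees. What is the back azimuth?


back azimuth = (315.0 + 180) mod 360 = 135.0 degrees

135.0 degrees


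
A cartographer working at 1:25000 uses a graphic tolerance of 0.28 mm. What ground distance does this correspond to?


ground = 0.28 mm * 25000 / 1000 = 7.0 m

7.0 m


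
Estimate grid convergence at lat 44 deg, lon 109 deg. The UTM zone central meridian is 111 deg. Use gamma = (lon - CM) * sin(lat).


gamma = (109 - 111) * sin(44) = -2 * 0.694658 = -1.389 degrees

-1.389 degrees


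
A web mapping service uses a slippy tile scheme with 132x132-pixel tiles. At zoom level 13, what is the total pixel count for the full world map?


tiles per axis = 2^13 = 8192
total tiles = 8192^2 = 67108864
pixels per axis = 8192 * 132 = 1081344
total pixels = 1081344^2 = 1169304846336

1169304846336 pixels


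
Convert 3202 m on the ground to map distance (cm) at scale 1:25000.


map_cm = 3202 * 100 / 25000 = 12.808 cm ≈ 12.81 cm

12.81 cm


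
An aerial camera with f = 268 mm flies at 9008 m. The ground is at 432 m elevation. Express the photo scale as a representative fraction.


scale = f / (H - h) = 268 mm / 8576 m = 268 / 8576000 = 1:32000

1:32000


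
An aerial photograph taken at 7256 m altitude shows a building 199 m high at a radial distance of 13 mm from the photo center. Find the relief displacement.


d = h * r / H = 199 * 13 / 7256 = 0.36 mm

0.36 mm


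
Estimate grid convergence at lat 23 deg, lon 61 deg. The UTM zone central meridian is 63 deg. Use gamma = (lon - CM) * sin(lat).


gamma = (61 - 63) * sin(23) = -2 * 0.390731 = -0.781 degrees

-0.781 degrees


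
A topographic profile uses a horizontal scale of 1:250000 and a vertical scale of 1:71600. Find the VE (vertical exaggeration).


VE = horizontal_scale / vertical_scale = 250000 / 71600 ≈ 3.5

3.5x


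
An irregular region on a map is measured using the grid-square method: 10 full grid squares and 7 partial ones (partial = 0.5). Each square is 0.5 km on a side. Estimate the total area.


effective squares = 10 + 7 * 0.5 = 13.5
area = 13.5 * 0.25 = 3.375 km^2

3.375 km^2


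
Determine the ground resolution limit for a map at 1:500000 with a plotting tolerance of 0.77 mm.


ground = 0.77 mm * 500000 / 1000 = 385.0 m

385.0 m


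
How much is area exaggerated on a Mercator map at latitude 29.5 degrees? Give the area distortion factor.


area_distortion = 1/cos^2(29.5) = 1.32

1.32


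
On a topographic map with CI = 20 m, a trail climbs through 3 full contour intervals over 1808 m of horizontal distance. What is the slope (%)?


elevation change = 3 * 20 = 60 m
slope = 60 / 1808 * 100 = 3.3%

3.3%


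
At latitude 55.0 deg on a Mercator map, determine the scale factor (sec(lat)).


SF = 1 / cos(55.0) = 1 / 0.573576 = 1.743

1.743


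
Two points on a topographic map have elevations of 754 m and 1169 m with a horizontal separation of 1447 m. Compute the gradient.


gradient = (1169 - 754) / 1447 = 415 / 1447 = 0.2868

0.2868


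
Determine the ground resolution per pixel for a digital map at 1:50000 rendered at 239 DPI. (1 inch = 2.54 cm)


pixel_cm = 2.54 / 239 ≈ 0.010628 cm
ground = pixel_cm * 50000 / 100 = 2.54 * 50000 / (239 * 100) = 127000 / 23900 ≈ 5.31 m

5.31 m


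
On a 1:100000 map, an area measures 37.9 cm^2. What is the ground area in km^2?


ground_area = 37.9 * (100000/100)^2 = 37900000.0 m^2 = 37.9 km^2

37.9 km^2


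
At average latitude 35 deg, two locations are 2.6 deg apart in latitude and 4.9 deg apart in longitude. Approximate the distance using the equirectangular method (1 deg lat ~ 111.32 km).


dlat_km = 2.6 * 111.32 = 289.432
dlon_km = 4.9 * 111.32 * cos(35) ≈ 446.821
dist = sqrt(289.432^2 + 446.821^2) ≈ 532.4 km

532.4 km


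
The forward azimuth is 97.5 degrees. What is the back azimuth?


back azimuth = (97.5 + 180) mod 360 = 277.5 degrees

277.5 degrees


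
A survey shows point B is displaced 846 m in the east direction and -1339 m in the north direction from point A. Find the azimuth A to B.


az = atan2(846, -1339) = 147.7 deg
adjusted to 0-360: 147.7 degrees

147.7 degrees


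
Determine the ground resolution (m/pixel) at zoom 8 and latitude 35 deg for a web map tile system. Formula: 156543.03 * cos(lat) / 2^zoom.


res = 156543.03 * cos(35) / 2^8 = 156543.03 * 0.81915204 / 256 = 500.91 m/pixel

500.91 m/pixel


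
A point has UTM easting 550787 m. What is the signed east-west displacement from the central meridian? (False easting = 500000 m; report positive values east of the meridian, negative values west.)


displacement = 550787 - 500000 = 50787 m

50787 m


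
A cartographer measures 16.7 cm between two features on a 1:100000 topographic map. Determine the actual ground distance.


ground = 16.7 cm * 100000 / 100 = 16700.0 m = 16.7 km

16.7 km


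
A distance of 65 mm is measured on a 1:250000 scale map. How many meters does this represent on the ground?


ground = 65 mm * 250000 / 1000 = 16250.0 m

16250.0 m


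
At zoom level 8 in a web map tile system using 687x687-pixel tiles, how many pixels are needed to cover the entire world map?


tiles per axis = 2^8 = 256
total tiles = 256^2 = 65536
pixels per axis = 256 * 687 = 175872
total pixels = 175872^2 = 30930960384

30930960384 pixels


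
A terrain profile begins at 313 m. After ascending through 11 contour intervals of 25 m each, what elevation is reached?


elevation = 313 + 11 * 25 = 588 m

588 m


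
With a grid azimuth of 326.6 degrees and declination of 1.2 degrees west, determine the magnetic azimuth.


magnetic azimuth = grid azimuth - declination (east +ve)
mag_az = 326.6 - -1.2 = 327.8 degrees

327.8 degrees


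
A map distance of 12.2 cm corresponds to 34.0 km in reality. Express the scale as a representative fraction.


ground = 34.0 km = 3400000 cm; RF denominator = ground / map = 3400000 / 12.2 ≈ 278689; RF = 1:278689

1:278689


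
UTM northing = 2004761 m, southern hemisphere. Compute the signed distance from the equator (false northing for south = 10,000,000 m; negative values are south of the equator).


For southern: actual = 2004761 - 10000000 = -7995239 m

-7995239 m


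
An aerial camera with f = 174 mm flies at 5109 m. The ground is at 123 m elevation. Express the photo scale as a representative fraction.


scale = f / (H - h) = 174 mm / 4986 m = 174 / 4986000 = 1:28655

1:28655


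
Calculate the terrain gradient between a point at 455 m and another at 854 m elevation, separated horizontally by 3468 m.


gradient = (854 - 455) / 3468 = 399 / 3468 = 0.1151

0.1151


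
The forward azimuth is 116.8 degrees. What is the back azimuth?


back azimuth = (116.8 + 180) mod 360 = 296.8 degrees

296.8 degrees


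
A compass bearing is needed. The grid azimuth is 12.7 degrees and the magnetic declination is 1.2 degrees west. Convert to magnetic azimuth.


magnetic azimuth = grid azimuth - declination (east +ve)
mag_az = 12.7 - -1.2 = 13.9 degrees

13.9 degrees


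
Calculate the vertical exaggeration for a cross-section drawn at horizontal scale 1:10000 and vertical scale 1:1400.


VE = horizontal_scale / vertical_scale = 10000 / 1400 ≈ 7.1

7.1x


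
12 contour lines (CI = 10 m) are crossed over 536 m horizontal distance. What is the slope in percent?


elevation change = 12 * 10 = 120 m
slope = 120 / 536 * 100 = 22.4%

22.4%


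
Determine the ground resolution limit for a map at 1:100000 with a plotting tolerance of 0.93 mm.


ground = 0.93 mm * 100000 / 1000 = 93.0 m

93.0 m


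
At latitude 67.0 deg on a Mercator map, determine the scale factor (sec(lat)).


SF = 1 / cos(67.0) = 1 / 0.390731 = 2.559

2.559


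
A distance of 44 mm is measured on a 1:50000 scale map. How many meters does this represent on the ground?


ground = 44 mm * 50000 / 1000 = 2200.0 m

2200.0 m


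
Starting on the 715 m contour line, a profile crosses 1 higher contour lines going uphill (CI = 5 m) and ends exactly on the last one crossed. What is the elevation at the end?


elevation = 715 + 1 * 5 = 720 m

720 m


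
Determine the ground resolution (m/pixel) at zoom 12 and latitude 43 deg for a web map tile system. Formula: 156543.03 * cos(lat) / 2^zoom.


res = 156543.03 * cos(43) / 2^12 = 156543.03 * 0.7313537 / 4096 = 27.95 m/pixel

27.95 m/pixel


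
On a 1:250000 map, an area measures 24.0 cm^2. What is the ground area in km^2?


ground_area = 24.0 * (250000/100)^2 = 150000000.0 m^2 = 150.0 km^2

150.0 km^2


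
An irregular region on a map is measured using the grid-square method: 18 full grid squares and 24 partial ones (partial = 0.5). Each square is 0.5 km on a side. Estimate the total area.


effective squares = 18 + 24 * 0.5 = 30.0
area = 30.0 * 0.25 = 7.5 km^2

7.5 km^2


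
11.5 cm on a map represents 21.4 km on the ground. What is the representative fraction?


ground = 21.4 km = 2140000 cm; RF denominator = ground / map = 2140000 / 11.5 ≈ 186087; RF = 1:186087

1:186087


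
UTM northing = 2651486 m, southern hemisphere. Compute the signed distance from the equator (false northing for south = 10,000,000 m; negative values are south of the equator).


For southern: actual = 2651486 - 10000000 = -7348514 m

-7348514 m


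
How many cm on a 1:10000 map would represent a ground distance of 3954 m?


map_cm = 3954 * 100 / 10000 = 39.54 cm

39.54 cm


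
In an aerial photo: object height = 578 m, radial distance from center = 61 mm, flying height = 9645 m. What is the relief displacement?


d = h * r / H = 578 * 61 / 9645 = 3.66 mm

3.66 mm


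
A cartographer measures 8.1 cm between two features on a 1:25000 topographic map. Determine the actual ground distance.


ground = 8.1 cm * 25000 / 100 = 2025.0 m = 2.025 km

2.025 km


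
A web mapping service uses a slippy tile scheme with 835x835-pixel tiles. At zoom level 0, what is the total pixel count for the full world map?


tiles per axis = 2^0 = 1
total tiles = 1^2 = 1
pixels per axis = 1 * 835 = 835
total pixels = 835^2 = 697225

697225 pixels


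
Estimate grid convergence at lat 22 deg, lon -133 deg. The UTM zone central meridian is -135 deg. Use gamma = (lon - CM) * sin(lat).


gamma = (-133 - -135) * sin(22) = 2 * 0.374607 = 0.749 degrees

0.749 degrees


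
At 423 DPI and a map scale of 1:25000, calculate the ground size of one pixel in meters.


pixel_cm = 2.54 / 423 ≈ 0.006005 cm
ground = pixel_cm * 25000 / 100 = 2.54 * 25000 / (423 * 100) = 63500 / 42300 ≈ 1.5 m

1.5 m


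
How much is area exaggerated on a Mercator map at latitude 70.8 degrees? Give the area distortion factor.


area_distortion = 1/cos^2(70.8) = 9.246

9.246


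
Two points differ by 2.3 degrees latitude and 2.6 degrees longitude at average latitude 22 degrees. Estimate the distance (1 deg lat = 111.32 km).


dlat_km = 2.3 * 111.32 = 256.036
dlon_km = 2.6 * 111.32 * cos(22) ≈ 268.357
dist = sqrt(256.036^2 + 268.357^2) ≈ 370.9 km

370.9 km


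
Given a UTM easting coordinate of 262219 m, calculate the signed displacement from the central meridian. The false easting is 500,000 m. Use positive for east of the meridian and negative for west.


displacement = 262219 - 500000 = -237781 m

-237781 m


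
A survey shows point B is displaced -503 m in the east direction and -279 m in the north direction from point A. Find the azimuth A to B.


az = atan2(-503, -279) = -119.0 deg
adjusted to 0-360: 241.0 degrees

241.0 degrees


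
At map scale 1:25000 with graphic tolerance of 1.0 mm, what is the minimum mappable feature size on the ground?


ground = 1.0 mm * 25000 / 1000 = 25.0 m

25.0 m


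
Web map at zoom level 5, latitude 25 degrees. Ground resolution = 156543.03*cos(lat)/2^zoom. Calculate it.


res = 156543.03 * cos(25) / 2^5 = 156543.03 * 0.90630779 / 32 = 4433.63 m/pixel

4433.63 m/pixel


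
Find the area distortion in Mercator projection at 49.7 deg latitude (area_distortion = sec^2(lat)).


area_distortion = 1/cos^2(49.7) = 2.39

2.39


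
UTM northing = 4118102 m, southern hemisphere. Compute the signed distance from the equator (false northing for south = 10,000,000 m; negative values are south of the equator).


For southern: actual = 4118102 - 10000000 = -5881898 m

-5881898 m


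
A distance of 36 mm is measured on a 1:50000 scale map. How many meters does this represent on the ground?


ground = 36 mm * 50000 / 1000 = 1800.0 m

1800.0 m


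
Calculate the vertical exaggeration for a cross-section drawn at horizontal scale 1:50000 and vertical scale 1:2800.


VE = horizontal_scale / vertical_scale = 50000 / 2800 ≈ 17.9

17.9x


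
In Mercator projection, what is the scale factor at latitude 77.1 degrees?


SF = 1 / cos(77.1) = 1 / 0.22325 = 4.479

4.479


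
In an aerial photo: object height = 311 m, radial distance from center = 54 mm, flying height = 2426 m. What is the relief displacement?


d = h * r / H = 311 * 54 / 2426 = 6.92 mm

6.92 mm


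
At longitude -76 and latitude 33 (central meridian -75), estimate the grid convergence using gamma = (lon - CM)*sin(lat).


gamma = (-76 - -75) * sin(33) = -1 * 0.544639 = -0.545 degrees

-0.545 degrees


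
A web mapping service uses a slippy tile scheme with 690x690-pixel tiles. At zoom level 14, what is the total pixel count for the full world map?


tiles per axis = 2^14 = 16384
total tiles = 16384^2 = 268435456
pixels per axis = 16384 * 690 = 11304960
total pixels = 11304960^2 = 127802120601600

127802120601600 pixels


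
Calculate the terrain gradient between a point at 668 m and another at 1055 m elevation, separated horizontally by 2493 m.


gradient = (1055 - 668) / 2493 = 387 / 2493 = 0.1552

0.1552


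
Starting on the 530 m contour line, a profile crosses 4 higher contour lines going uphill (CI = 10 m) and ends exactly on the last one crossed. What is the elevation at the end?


elevation = 530 + 4 * 10 = 570 m

570 m


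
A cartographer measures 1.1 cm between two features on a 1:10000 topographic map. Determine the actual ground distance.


ground = 1.1 cm * 10000 / 100 = 110.0 m

110.0 m


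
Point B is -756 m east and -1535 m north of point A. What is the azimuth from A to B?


az = atan2(-756, -1535) = -153.8 deg
adjusted to 0-360: 206.2 degrees

206.2 degrees


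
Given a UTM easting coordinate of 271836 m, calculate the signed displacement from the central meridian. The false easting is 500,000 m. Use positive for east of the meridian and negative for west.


displacement = 271836 - 500000 = -228164 m

-228164 m


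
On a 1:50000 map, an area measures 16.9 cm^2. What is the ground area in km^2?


ground_area = 16.9 * (50000/100)^2 = 4225000.0 m^2 = 4.225 km^2

4.225 km^2


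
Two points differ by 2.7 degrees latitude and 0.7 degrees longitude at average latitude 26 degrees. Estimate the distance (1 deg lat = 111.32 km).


dlat_km = 2.7 * 111.32 = 300.564
dlon_km = 0.7 * 111.32 * cos(26) ≈ 70.038
dist = sqrt(300.564^2 + 70.038^2) ≈ 308.6 km

308.6 km


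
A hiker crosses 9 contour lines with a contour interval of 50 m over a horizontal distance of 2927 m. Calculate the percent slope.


elevation change = 9 * 50 = 450 m
slope = 450 / 2927 * 100 = 15.4%

15.4%


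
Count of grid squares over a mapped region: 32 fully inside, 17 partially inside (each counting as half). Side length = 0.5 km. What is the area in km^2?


effective squares = 32 + 17 * 0.5 = 40.5
area = 40.5 * 0.25 = 10.125 km^2

10.125 km^2


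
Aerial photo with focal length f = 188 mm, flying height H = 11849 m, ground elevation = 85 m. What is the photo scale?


scale = f / (H - h) = 188 mm / 11764 m = 188 / 11764000 = 1:62574

1:62574


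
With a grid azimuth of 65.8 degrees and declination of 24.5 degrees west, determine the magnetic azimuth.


magnetic azimuth = grid azimuth - declination (east +ve)
mag_az = 65.8 - -24.5 = 90.3 degrees

90.3 degrees


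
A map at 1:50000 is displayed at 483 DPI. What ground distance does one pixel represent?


pixel_cm = 2.54 / 483 ≈ 0.005259 cm
ground = pixel_cm * 50000 / 100 = 2.54 * 50000 / (483 * 100) = 127000 / 48300 ≈ 2.63 m

2.63 m


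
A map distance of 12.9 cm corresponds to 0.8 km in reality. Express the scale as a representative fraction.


ground = 0.8 km = 80000 cm; RF denominator = ground / map = 80000 / 12.9 ≈ 6202; RF = 1:6202

1:6202


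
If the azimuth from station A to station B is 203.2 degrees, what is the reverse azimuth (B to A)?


back azimuth = (203.2 + 180) mod 360 = 23.2 degrees

23.2 degrees


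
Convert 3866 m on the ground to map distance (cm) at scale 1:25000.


map_cm = 3866 * 100 / 25000 = 15.464 cm ≈ 15.46 cm

15.46 cm


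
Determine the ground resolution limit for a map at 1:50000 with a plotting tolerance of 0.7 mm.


ground = 0.7 mm * 50000 / 1000 = 35.0 m

35.0 m


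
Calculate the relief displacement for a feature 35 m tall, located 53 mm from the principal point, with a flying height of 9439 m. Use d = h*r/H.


d = h * r / H = 35 * 53 / 9439 = 0.2 mm

0.2 mm


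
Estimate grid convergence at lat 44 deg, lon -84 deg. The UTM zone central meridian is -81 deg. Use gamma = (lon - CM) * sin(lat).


gamma = (-84 - -81) * sin(44) = -3 * 0.694658 = -2.084 degrees

-2.084 degrees


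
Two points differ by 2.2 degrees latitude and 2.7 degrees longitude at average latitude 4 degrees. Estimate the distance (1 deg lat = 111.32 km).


dlat_km = 2.2 * 111.32 = 244.904
dlon_km = 2.7 * 111.32 * cos(4) ≈ 299.832
dist = sqrt(244.904^2 + 299.832^2) ≈ 387.1 km

387.1 km


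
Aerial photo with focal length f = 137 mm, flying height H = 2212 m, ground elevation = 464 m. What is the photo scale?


scale = f / (H - h) = 137 mm / 1748 m = 137 / 1748000 = 1:12759

1:12759


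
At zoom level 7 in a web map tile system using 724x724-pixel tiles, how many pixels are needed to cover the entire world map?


tiles per axis = 2^7 = 128
total tiles = 128^2 = 16384
pixels per axis = 128 * 724 = 92672
total pixels = 92672^2 = 8588099584

8588099584 pixels


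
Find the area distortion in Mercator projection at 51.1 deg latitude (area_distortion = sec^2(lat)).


area_distortion = 1/cos^2(51.1) = 2.536

2.536


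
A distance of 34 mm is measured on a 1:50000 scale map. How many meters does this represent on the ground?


ground = 34 mm * 50000 / 1000 = 1700.0 m

1700.0 m


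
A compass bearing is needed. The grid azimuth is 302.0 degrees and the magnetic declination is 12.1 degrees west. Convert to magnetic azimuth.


magnetic azimuth = grid azimuth - declination (east +ve)
mag_az = 302.0 - -12.1 = 314.1 degrees

314.1 degrees


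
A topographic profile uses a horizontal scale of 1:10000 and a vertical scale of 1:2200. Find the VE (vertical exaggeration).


VE = horizontal_scale / vertical_scale = 10000 / 2200 ≈ 4.5

4.5x


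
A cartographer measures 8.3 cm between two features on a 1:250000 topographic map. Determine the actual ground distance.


ground = 8.3 cm * 250000 / 100 = 20750.0 m = 20.75 km

20.75 km


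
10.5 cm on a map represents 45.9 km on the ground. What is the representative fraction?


ground = 45.9 km = 4590000 cm; RF denominator = ground / map = 4590000 / 10.5 ≈ 437143; RF = 1:437143

1:437143


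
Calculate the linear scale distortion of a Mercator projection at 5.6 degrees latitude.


SF = 1 / cos(5.6) = 1 / 0.995227 = 1.005

1.005


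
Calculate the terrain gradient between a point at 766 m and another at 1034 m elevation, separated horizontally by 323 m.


gradient = (1034 - 766) / 323 = 268 / 323 = 0.8297

0.8297


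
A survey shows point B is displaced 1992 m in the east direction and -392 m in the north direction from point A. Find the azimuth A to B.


az = atan2(1992, -392) = 101.1 deg
adjusted to 0-360: 101.1 degrees

101.1 degrees


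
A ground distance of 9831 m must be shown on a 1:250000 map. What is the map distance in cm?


map_cm = 9831 * 100 / 250000 = 3.9324 cm ≈ 3.93 cm

3.93 cm


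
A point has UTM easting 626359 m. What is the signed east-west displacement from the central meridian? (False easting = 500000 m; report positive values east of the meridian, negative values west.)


displacement = 626359 - 500000 = 126359 m

126359 m


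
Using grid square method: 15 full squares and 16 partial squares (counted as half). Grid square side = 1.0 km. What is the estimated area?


effective squares = 15 + 16 * 0.5 = 23.0
area = 23.0 * 1.0 = 23.0 km^2

23.0 km^2


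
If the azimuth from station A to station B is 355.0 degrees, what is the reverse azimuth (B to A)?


back azimuth = (355.0 + 180) mod 360 = 175.0 degrees

175.0 degrees


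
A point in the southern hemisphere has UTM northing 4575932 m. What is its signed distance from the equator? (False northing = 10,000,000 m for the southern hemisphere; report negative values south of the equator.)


For southern: actual = 4575932 - 10000000 = -5424068 m

-5424068 m


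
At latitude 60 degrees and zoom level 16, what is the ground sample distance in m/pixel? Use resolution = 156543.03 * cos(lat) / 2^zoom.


res = 156543.03 * cos(60) / 2^16 = 156543.03 * 0.5 / 65536 = 1.19 m/pixel

1.19 m/pixel


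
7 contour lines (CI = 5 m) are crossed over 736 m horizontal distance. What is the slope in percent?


elevation change = 7 * 5 = 35 m
slope = 35 / 736 * 100 = 4.8%

4.8%


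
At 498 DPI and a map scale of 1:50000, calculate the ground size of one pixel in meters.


pixel_cm = 2.54 / 498 ≈ 0.0051 cm
ground = pixel_cm * 50000 / 100 = 2.54 * 50000 / (498 * 100) = 127000 / 49800 ≈ 2.55 m

2.55 m


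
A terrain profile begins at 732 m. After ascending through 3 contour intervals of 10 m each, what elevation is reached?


elevation = 732 + 3 * 10 = 762 m

762 m


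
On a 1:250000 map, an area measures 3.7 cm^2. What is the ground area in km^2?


ground_area = 3.7 * (250000/100)^2 = 23125000.0 m^2 = 23.125 km^2

23.125 km^2


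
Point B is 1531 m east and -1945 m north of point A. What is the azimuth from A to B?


az = atan2(1531, -1945) = 141.8 deg
adjusted to 0-360: 141.8 degrees

141.8 degrees


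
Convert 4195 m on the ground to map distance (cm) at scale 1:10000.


map_cm = 4195 * 100 / 10000 = 41.95 cm

41.95 cm


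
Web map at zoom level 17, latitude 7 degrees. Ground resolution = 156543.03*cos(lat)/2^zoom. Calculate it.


res = 156543.03 * cos(7) / 2^17 = 156543.03 * 0.99254615 / 131072 = 1.19 m/pixel

1.19 m/pixel


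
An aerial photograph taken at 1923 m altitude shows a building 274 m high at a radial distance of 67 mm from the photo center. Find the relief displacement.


d = h * r / H = 274 * 67 / 1923 = 9.55 mm

9.55 mm


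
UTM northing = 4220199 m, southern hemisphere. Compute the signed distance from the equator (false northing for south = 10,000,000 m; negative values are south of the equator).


For southern: actual = 4220199 - 10000000 = -5779801 m

-5779801 m


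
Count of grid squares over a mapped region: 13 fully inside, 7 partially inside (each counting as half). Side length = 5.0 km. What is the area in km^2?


effective squares = 13 + 7 * 0.5 = 16.5
area = 16.5 * 25.0 = 412.5 km^2

412.5 km^2


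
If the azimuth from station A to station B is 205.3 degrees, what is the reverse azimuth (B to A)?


back azimuth = (205.3 + 180) mod 360 = 25.3 degrees

25.3 degrees


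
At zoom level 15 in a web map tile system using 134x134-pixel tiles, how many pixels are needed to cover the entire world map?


tiles per axis = 2^15 = 32768
total tiles = 32768^2 = 1073741824
pixels per axis = 32768 * 134 = 4390912
total pixels = 4390912^2 = 19280108191744

19280108191744 pixels


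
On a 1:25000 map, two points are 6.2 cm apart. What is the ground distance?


ground = 6.2 cm * 25000 / 100 = 1550.0 m = 1.55 km

1.55 km


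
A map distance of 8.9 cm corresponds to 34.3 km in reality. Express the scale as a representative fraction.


ground = 34.3 km = 3430000 cm; RF denominator = ground / map = 3430000 / 8.9 ≈ 385393; RF = 1:385393

1:385393


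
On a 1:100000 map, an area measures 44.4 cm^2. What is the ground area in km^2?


ground_area = 44.4 * (100000/100)^2 = 44400000.0 m^2 = 44.4 km^2

44.4 km^2


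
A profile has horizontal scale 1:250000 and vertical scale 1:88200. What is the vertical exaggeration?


VE = horizontal_scale / vertical_scale = 250000 / 88200 ≈ 2.8

2.8x


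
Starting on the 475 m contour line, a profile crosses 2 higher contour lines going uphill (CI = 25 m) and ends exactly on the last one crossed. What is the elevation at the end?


elevation = 475 + 2 * 25 = 525 m

525 m


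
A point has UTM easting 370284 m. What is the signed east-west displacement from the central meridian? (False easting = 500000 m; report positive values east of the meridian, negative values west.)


displacement = 370284 - 500000 = -129716 m

-129716 m


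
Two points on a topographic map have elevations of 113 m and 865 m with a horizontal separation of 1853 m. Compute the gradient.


gradient = (865 - 113) / 1853 = 752 / 1853 = 0.4058

0.4058


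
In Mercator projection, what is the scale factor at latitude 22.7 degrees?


SF = 1 / cos(22.7) = 1 / 0.922538 = 1.084

1.084


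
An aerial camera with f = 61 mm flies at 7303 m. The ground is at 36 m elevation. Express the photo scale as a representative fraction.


scale = f / (H - h) = 61 mm / 7267 m = 61 / 7267000 = 1:119131

1:119131


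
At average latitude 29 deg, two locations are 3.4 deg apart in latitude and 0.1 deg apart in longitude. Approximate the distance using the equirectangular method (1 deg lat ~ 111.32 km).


dlat_km = 3.4 * 111.32 = 378.488
dlon_km = 0.1 * 111.32 * cos(29) ≈ 9.736
dist = sqrt(378.488^2 + 9.736^2) ≈ 378.6 km

378.6 km


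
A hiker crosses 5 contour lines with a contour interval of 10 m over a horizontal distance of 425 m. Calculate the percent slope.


elevation change = 5 * 10 = 50 m
slope = 50 / 425 * 100 = 11.8%

11.8%


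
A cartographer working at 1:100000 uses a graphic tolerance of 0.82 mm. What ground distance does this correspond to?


ground = 0.82 mm * 100000 / 1000 = 82.0 m

82.0 m


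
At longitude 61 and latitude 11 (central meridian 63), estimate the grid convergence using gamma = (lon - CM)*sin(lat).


gamma = (61 - 63) * sin(11) = -2 * 0.190809 = -0.382 degrees

-0.382 degrees


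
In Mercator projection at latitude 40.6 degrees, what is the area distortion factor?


area_distortion = 1/cos^2(40.6) = 1.735

1.735


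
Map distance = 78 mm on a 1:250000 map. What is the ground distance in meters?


ground = 78 mm * 250000 / 1000 = 19500.0 m

19500.0 m


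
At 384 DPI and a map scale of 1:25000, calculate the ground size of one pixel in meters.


pixel_cm = 2.54 / 384 ≈ 0.006615 cm
ground = pixel_cm * 25000 / 100 = 2.54 * 25000 / (384 * 100) = 63500 / 38400 ≈ 1.65 m

1.65 m


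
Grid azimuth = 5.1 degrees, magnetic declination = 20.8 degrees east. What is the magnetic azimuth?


magnetic azimuth = grid azimuth - declination (east +ve)
mag_az = 5.1 - 20.8 = 344.3 degrees

344.3 degrees


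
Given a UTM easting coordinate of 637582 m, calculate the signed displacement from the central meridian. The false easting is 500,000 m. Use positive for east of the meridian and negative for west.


displacement = 637582 - 500000 = 137582 m

137582 m


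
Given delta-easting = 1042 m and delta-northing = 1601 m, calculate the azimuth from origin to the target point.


az = atan2(1042, 1601) = 33.1 deg
adjusted to 0-360: 33.1 degrees

33.1 degrees


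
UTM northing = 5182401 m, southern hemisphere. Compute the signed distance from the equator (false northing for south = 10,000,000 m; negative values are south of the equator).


For southern: actual = 5182401 - 10000000 = -4817599 m

-4817599 m
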